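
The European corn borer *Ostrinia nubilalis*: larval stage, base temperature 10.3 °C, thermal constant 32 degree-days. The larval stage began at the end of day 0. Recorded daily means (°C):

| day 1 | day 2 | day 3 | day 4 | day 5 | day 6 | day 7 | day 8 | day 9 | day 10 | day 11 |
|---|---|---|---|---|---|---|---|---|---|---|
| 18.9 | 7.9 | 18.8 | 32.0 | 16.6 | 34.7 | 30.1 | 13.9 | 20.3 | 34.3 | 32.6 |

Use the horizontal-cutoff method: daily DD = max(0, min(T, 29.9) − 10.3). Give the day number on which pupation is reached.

day 4

Daily DD above 10.3 °C (capped at 19.6): 8.6, 0.0, 8.5, 19.6, 6.3, 19.6, 19.6, 3.6, 10.0, 19.6, 19.6.
Cumulative: 8.6, 8.6, 17.1, 36.7, 43.0, 62.6, 82.2, 85.8, 95.8, 115.4, 135.0.
The total first reaches 32 DD on day 4.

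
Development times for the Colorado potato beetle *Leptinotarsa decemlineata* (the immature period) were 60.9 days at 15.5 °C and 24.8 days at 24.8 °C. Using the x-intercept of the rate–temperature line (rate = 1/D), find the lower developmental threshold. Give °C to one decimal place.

Under the model K = D·(T − T_b), so D₁·(T₁ − T_b) = D₂·(T₂ − T_b).
60.9·(15.5 − T_b) = 24.8·(24.8 − T_b)
T_b = (60.9·15.5 − 24.8·24.8) / (60.9 − 24.8) = 328.91 / 36.1 = 9.111 °C ≈ 9.1 °C.

9.1 °C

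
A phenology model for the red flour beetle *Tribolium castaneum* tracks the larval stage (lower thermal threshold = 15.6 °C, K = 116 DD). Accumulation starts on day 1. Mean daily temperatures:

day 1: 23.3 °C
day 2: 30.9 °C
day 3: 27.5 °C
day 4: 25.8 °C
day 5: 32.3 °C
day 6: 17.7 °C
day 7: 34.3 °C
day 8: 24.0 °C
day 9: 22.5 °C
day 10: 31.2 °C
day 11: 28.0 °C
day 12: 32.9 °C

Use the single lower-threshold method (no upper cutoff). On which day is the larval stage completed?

day 11

Daily DD above 15.6 °C: 7.7, 15.3, 11.9, 10.2, 16.7, 2.1, 18.7, 8.4, 6.9, 15.6, 12.4, 17.3.
Cumulative: 7.7, 23.0, 34.9, 45.1, 61.8, 63.9, 82.6, 91.0, 97.9, 113.5, 125.9, 143.2.
The total first reaches 116 DD on day 11.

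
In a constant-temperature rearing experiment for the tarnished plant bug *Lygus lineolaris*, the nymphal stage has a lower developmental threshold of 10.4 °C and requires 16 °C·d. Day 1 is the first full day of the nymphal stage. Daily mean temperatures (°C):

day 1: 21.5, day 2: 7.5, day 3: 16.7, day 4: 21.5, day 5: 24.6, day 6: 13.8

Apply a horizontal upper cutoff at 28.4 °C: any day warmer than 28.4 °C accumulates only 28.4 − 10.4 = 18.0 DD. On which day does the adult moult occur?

Daily DD above 10.4 °C (capped at 18.0): 11.1, 0.0, 6.3, 11.1, 14.2, 3.4.
Cumulative: 11.1, 11.1, 17.4, 28.5, 42.7, 46.1.
The total first reaches 16 DD on day 3.

day 3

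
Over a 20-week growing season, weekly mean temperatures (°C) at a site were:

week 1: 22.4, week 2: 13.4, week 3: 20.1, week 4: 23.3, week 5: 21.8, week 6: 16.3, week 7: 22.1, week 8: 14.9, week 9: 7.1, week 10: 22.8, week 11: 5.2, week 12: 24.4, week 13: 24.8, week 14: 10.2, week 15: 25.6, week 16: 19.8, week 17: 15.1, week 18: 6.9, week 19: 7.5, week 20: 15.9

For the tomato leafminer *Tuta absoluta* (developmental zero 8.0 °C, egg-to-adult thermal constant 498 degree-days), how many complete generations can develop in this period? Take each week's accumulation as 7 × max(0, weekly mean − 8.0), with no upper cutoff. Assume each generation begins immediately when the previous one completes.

2 generations

Weekly DD (7 × max(0, T̄ − 8.0)): 100.8, 37.8, 84.7, 107.1, 96.6, 58.1, 98.7, 48.3, 0.0, 103.6, 0.0, 114.8, 117.6, 15.4, 123.2, 82.6, 49.7, 0.0, 0.0, 55.3.
Season total = 1294.3 DD.
Complete generations = ⌊1294.3 / 498⌋ = 2.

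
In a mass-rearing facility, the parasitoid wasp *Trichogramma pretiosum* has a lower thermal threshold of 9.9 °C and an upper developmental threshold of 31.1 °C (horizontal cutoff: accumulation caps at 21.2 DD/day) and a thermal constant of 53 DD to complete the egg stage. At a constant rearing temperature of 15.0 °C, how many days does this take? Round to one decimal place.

10.4 days

Daily accumulation = 15.0 − 9.9 = 5.1 DD/day.
Duration = 53 / 5.1 = 10.392 ≈ 10.4 days.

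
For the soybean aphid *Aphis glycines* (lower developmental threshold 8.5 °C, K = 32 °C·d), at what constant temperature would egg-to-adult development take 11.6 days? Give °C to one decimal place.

Required daily accumulation = 32 / 11.6 = 2.759 DD/day.
T = T_base + 2.759 = 8.5 + 2.759 = 11.259 ≈ 11.3 °C.

11.3 °C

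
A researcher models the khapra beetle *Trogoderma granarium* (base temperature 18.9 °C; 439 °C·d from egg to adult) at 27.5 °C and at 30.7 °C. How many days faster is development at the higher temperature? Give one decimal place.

At 27.5 °C: 439 / (27.5 − 18.9) = 439 / 8.6 = 51.047 d.
At 30.7 °C: 439 / (30.7 − 18.9) = 439 / 11.8 = 37.203 d.
Difference = |51.047 − 37.203| = 13.843 ≈ 13.8 days.

13.8 days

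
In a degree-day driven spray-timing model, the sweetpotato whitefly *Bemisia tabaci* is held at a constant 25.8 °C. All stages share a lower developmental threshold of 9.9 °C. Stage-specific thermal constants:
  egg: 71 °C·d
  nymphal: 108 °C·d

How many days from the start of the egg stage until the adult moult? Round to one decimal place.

11.3 days

Daily accumulation at 25.8 °C = 25.8 − 9.9 = 15.9 DD/day.
Total K = 71 + 108 = 179 DD.
Total duration = 179 / 15.9 = 11.258 ≈ 11.3 days.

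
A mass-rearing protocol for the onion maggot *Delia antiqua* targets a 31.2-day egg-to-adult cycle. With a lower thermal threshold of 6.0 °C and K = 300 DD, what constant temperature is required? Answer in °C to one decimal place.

Required daily accumulation = 300 / 31.2 = 9.615 DD/day.
T = T_base + 9.615 = 6.0 + 9.615 = 15.615 ≈ 15.6 °C.

15.6 °C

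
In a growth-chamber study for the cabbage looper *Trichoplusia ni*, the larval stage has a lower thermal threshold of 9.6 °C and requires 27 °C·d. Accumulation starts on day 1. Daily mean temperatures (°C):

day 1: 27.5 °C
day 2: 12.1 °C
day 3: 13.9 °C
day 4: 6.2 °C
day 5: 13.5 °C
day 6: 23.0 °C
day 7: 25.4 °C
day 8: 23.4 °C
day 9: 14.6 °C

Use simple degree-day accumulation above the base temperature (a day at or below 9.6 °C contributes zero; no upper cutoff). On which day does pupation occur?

Daily DD above 9.6 °C: 17.9, 2.5, 4.3, 0.0, 3.9, 13.4, 15.8, 13.8, 5.0.
Cumulative: 17.9, 20.4, 24.7, 24.7, 28.6, 42.0, 57.8, 71.6, 76.6.
The total first reaches 27 DD on day 5.

day 5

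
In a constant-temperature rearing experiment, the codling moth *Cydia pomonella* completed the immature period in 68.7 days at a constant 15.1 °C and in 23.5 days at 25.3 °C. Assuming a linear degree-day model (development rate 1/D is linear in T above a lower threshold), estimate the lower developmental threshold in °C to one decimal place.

Under the model K = D·(T − T_b), so D₁·(T₁ − T_b) = D₂·(T₂ − T_b).
68.7·(15.1 − T_b) = 23.5·(25.3 − T_b)
T_b = (68.7·15.1 − 23.5·25.3) / (68.7 − 23.5) = 442.82 / 45.2 = 9.797 °C ≈ 9.8 °C.

9.8 °C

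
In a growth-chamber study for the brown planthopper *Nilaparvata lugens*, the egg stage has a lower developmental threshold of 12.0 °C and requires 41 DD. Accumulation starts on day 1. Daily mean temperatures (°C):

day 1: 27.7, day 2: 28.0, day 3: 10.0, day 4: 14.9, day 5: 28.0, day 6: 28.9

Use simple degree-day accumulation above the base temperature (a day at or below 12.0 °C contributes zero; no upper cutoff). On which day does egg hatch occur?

day 5

Daily DD above 12.0 °C: 15.7, 16.0, 0.0, 2.9, 16.0, 16.9.
Cumulative: 15.7, 31.7, 31.7, 34.6, 50.6, 67.5.
The total first reaches 41 DD on day 5.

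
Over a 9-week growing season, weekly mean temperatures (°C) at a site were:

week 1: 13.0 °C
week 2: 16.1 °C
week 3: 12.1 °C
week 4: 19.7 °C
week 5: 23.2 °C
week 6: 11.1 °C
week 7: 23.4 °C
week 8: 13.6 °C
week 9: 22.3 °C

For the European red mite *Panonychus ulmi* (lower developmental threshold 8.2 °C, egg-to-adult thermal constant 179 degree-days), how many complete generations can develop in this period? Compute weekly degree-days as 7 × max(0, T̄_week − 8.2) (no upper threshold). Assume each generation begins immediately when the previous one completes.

Weekly DD (7 × max(0, T̄ − 8.2)): 33.6, 55.3, 27.3, 80.5, 105.0, 20.3, 106.4, 37.8, 98.7.
Season total = 564.9 DD.
Complete generations = ⌊564.9 / 179⌋ = 3.

3 generations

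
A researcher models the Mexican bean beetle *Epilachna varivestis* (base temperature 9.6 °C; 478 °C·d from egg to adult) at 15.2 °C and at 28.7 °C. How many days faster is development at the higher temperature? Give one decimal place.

60.3 days

At 15.2 °C: 478 / (15.2 − 9.6) = 478 / 5.6 = 85.357 d.
At 28.7 °C: 478 / (28.7 − 9.6) = 478 / 19.1 = 25.026 d.
Difference = |85.357 − 25.026| = 60.331 ≈ 60.3 days.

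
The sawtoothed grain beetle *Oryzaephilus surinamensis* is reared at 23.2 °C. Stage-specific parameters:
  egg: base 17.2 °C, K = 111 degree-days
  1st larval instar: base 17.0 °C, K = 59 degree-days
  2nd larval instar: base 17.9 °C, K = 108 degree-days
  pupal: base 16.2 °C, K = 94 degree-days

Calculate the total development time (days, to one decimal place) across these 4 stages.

61.8 days

egg: 111 / (23.2 − 17.2) = 111 / 6.0 = 18.500 d.
1st larval instar: 59 / (23.2 − 17.0) = 59 / 6.2 = 9.516 d.
2nd larval instar: 108 / (23.2 − 17.9) = 108 / 5.3 = 20.377 d.
pupal: 94 / (23.2 − 16.2) = 94 / 7.0 = 13.429 d.
Sum = 61.822 ≈ 61.8 days.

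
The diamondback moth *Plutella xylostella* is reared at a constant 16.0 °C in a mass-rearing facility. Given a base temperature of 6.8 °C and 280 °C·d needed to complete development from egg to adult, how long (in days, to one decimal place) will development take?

Daily accumulation = 16.0 − 6.8 = 9.2 DD/day.
Duration = 280 / 9.2 = 30.435 ≈ 30.4 days.

30.4 days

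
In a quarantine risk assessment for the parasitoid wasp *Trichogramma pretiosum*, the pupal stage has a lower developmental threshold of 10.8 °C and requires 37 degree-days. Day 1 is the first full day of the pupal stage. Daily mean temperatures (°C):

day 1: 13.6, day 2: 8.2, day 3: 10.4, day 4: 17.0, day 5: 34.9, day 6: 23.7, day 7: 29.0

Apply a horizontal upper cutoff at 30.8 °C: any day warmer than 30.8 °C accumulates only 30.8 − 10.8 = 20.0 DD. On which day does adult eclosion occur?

Daily DD above 10.8 °C (capped at 20.0): 2.8, 0.0, 0.0, 6.2, 20.0, 12.9, 18.2.
Cumulative: 2.8, 2.8, 2.8, 9.0, 29.0, 41.9, 60.1.
The total first reaches 37 DD on day 6.

day 6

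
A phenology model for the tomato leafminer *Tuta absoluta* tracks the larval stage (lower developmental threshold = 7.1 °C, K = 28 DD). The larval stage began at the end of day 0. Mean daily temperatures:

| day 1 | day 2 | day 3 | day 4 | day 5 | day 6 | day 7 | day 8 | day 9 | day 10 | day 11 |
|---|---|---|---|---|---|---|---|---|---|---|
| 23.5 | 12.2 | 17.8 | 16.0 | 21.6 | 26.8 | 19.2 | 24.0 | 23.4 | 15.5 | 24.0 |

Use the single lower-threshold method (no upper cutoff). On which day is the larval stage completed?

day 3

Daily DD above 7.1 °C: 16.4, 5.1, 10.7, 8.9, 14.5, 19.7, 12.1, 16.9, 16.3, 8.4, 16.9.
Cumulative: 16.4, 21.5, 32.2, 41.1, 55.6, 75.3, 87.4, 104.3, 120.6, 129.0, 145.9.
The total first reaches 28 DD on day 3.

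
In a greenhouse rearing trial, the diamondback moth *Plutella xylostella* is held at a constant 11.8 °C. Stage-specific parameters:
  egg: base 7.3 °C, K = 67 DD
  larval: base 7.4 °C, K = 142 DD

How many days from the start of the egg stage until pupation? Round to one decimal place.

egg: 67 / (11.8 − 7.3) = 67 / 4.5 = 14.889 d.
larval: 142 / (11.8 − 7.4) = 142 / 4.4 = 32.273 d.
Sum = 47.162 ≈ 47.2 days.

47.2 days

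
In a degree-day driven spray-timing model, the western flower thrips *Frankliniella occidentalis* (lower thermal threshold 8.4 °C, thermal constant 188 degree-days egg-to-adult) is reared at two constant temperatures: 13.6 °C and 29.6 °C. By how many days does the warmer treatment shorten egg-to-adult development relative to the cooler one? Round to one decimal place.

At 13.6 °C: 188 / (13.6 − 8.4) = 188 / 5.2 = 36.154 d.
At 29.6 °C: 188 / (29.6 − 8.4) = 188 / 21.2 = 8.868 d.
Difference = |36.154 − 8.868| = 27.286 ≈ 27.3 days.

27.3 days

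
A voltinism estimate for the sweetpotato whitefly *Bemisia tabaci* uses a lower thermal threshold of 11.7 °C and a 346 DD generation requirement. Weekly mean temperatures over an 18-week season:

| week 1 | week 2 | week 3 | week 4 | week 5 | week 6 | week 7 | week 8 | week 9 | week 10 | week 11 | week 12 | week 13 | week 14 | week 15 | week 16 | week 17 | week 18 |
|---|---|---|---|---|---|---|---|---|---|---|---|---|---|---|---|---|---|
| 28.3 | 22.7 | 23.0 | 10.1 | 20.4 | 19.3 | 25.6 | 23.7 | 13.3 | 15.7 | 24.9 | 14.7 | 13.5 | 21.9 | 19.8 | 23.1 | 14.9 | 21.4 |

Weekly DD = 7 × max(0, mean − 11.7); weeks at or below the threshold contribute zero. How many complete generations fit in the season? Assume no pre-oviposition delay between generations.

Weekly DD (7 × max(0, T̄ − 11.7)): 116.2, 77.0, 79.1, 0.0, 60.9, 53.2, 97.3, 84.0, 11.2, 28.0, 92.4, 21.0, 12.6, 71.4, 56.7, 79.8, 22.4, 67.9.
Season total = 1031.1 DD.
Complete generations = ⌊1031.1 / 346⌋ = 2.

2 generations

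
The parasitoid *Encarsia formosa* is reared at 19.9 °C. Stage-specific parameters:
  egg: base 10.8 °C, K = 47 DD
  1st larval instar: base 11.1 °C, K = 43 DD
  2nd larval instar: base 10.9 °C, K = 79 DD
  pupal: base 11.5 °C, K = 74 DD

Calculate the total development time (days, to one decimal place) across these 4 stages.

27.6 days

egg: 47 / (19.9 − 10.8) = 47 / 9.1 = 5.165 d.
1st larval instar: 43 / (19.9 − 11.1) = 43 / 8.8 = 4.886 d.
2nd larval instar: 79 / (19.9 − 10.9) = 79 / 9.0 = 8.778 d.
pupal: 74 / (19.9 − 11.5) = 74 / 8.4 = 8.810 d.
Sum = 27.639 ≈ 27.6 days.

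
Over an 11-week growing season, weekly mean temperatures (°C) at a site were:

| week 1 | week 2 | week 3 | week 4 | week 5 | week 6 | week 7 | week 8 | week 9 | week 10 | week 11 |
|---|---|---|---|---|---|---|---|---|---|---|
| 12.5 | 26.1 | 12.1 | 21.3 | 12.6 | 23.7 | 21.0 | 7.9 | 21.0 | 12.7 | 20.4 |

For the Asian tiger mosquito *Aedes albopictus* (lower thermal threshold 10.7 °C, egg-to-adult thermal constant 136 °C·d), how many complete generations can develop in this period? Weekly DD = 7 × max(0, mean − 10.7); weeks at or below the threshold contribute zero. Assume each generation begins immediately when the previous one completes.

3 generations

Weekly DD (7 × max(0, T̄ − 10.7)): 12.6, 107.8, 9.8, 74.2, 13.3, 91.0, 72.1, 0.0, 72.1, 14.0, 67.9.
Season total = 534.8 DD.
Complete generations = ⌊534.8 / 136⌋ = 3.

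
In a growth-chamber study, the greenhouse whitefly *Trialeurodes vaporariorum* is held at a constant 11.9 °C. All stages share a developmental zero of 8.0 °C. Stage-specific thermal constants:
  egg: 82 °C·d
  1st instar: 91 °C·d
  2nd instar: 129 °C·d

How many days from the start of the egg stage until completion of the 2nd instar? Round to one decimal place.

Daily accumulation at 11.9 °C = 11.9 − 8.0 = 3.9 DD/day.
Total K = 82 + 91 + 129 = 302 DD.
Total duration = 302 / 3.9 = 77.436 ≈ 77.4 days.

77.4 days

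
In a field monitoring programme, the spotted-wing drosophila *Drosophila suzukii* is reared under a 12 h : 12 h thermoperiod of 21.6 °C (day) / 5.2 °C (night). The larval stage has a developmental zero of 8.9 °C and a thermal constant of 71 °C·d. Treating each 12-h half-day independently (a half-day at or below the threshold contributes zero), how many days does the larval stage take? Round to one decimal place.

11.2 days

Day half: max(0, 21.6 − 8.9) × 0.5 = 12.7 × 0.5 = 6.35 DD.
Night half: max(0, 5.2 − 8.9) × 0.5 = 0.0 × 0.5 = 0.00 DD.
Per 24 h: 6.35 DD/day.
Duration = 71 / 6.35 = 11.181 ≈ 11.2 days.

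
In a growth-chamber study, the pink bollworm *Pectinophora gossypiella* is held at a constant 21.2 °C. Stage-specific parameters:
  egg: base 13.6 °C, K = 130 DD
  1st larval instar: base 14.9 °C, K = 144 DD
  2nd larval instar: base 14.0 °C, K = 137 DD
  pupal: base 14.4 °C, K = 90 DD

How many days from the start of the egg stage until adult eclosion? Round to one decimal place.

egg: 130 / (21.2 − 13.6) = 130 / 7.6 = 17.105 d.
1st larval instar: 144 / (21.2 − 14.9) = 144 / 6.3 = 22.857 d.
2nd larval instar: 137 / (21.2 − 14.0) = 137 / 7.2 = 19.028 d.
pupal: 90 / (21.2 − 14.4) = 90 / 6.8 = 13.235 d.
Sum = 72.225 ≈ 72.2 days.

72.2 days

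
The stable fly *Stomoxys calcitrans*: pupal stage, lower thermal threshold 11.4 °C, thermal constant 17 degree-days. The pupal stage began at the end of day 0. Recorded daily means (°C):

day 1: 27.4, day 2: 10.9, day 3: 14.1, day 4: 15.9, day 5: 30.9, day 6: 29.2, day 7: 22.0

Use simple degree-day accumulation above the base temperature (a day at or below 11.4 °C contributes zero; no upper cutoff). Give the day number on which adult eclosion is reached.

day 3

Daily DD above 11.4 °C: 16.0, 0.0, 2.7, 4.5, 19.5, 17.8, 10.6.
Cumulative: 16.0, 16.0, 18.7, 23.2, 42.7, 60.5, 71.1.
The total first reaches 17 DD on day 3.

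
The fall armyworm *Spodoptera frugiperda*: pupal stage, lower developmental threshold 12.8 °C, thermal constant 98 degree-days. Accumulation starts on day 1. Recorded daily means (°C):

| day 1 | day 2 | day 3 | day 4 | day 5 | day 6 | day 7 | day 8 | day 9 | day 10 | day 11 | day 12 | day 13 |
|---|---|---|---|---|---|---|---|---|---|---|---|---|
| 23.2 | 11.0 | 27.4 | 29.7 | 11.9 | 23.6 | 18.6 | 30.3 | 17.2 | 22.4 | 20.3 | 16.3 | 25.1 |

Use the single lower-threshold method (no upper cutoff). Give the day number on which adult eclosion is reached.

Daily DD above 12.8 °C: 10.4, 0.0, 14.6, 16.9, 0.0, 10.8, 5.8, 17.5, 4.4, 9.6, 7.5, 3.5, 12.3.
Cumulative: 10.4, 10.4, 25.0, 41.9, 41.9, 52.7, 58.5, 76.0, 80.4, 90.0, 97.5, 101.0, 113.3.
The total first reaches 98 DD on day 12.

day 12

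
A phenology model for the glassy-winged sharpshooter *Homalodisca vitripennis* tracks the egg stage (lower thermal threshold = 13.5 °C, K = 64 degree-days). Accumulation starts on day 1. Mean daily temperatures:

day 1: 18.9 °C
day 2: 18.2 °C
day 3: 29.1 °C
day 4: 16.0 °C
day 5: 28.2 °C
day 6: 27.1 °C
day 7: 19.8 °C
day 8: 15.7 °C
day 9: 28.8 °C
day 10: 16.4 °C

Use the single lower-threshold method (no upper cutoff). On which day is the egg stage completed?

Daily DD above 13.5 °C: 5.4, 4.7, 15.6, 2.5, 14.7, 13.6, 6.3, 2.2, 15.3, 2.9.
Cumulative: 5.4, 10.1, 25.7, 28.2, 42.9, 56.5, 62.8, 65.0, 80.3, 83.2.
The total first reaches 64 DD on day 8.

day 8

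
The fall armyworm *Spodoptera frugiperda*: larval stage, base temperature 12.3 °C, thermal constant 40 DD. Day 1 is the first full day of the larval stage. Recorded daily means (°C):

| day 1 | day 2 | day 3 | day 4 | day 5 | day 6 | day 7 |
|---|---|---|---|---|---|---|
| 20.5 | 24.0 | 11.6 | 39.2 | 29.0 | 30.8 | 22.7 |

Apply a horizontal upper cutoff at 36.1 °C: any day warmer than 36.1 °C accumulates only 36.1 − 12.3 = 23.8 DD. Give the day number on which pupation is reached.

Daily DD above 12.3 °C (capped at 23.8): 8.2, 11.7, 0.0, 23.8, 16.7, 18.5, 10.4.
Cumulative: 8.2, 19.9, 19.9, 43.7, 60.4, 78.9, 89.3.
The total first reaches 40 DD on day 4.

day 4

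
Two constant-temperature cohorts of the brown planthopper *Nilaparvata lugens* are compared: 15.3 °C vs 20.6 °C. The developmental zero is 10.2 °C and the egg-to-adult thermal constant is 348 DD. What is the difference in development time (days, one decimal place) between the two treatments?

34.8 days

At 15.3 °C: 348 / (15.3 − 10.2) = 348 / 5.1 = 68.235 d.
At 20.6 °C: 348 / (20.6 − 10.2) = 348 / 10.4 = 33.462 d.
Difference = |68.235 − 33.462| = 34.774 ≈ 34.8 days.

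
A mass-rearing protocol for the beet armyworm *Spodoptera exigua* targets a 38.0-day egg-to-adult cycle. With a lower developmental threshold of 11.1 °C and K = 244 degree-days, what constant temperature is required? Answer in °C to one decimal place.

17.5 °C

Required daily accumulation = 244 / 38.0 = 6.421 DD/day.
T = T_base + 6.421 = 11.1 + 6.421 = 17.521 ≈ 17.5 °C.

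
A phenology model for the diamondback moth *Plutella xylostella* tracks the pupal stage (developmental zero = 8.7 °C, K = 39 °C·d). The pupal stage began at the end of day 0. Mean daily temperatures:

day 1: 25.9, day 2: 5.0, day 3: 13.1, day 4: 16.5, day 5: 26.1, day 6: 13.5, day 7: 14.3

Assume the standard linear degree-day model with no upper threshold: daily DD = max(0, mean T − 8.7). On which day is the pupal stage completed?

Daily DD above 8.7 °C: 17.2, 0.0, 4.4, 7.8, 17.4, 4.8, 5.6.
Cumulative: 17.2, 17.2, 21.6, 29.4, 46.8, 51.6, 57.2.
The total first reaches 39 DD on day 5.

day 5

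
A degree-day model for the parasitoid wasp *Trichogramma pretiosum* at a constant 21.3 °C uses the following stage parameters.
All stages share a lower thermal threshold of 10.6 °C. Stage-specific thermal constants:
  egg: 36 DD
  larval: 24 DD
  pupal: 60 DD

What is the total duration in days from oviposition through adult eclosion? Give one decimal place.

11.2 days

Daily accumulation at 21.3 °C = 21.3 − 10.6 = 10.7 DD/day.
Total K = 36 + 24 + 60 = 120 DD.
Total duration = 120 / 10.7 = 11.215 ≈ 11.2 days.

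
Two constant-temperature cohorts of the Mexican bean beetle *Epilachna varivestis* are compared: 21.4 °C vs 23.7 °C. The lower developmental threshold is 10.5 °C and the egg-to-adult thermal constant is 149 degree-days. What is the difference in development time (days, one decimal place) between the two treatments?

At 21.4 °C: 149 / (21.4 − 10.5) = 149 / 10.9 = 13.670 d.
At 23.7 °C: 149 / (23.7 − 10.5) = 149 / 13.2 = 11.288 d.
Difference = |13.670 − 11.288| = 2.382 ≈ 2.4 days.

2.4 days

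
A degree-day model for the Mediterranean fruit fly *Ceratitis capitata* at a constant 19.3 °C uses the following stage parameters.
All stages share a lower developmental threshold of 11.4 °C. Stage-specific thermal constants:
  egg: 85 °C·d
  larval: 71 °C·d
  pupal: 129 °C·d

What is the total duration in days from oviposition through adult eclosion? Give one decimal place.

Daily accumulation at 19.3 °C = 19.3 − 11.4 = 7.9 DD/day.
Total K = 85 + 71 + 129 = 285 DD.
Total duration = 285 / 7.9 = 36.076 ≈ 36.1 days.

36.1 days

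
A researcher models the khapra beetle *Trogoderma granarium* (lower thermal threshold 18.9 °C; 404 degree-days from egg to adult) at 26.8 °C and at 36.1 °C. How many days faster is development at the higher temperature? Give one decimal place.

27.7 days

At 26.8 °C: 404 / (26.8 − 18.9) = 404 / 7.9 = 51.139 d.
At 36.1 °C: 404 / (36.1 − 18.9) = 404 / 17.2 = 23.488 d.
Difference = |51.139 − 23.488| = 27.651 ≈ 27.7 days.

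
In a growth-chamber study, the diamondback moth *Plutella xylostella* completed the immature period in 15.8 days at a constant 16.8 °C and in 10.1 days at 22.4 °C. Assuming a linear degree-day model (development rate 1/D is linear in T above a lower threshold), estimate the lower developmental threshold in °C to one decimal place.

Under the model K = D·(T − T_b), so D₁·(T₁ − T_b) = D₂·(T₂ − T_b).
15.8·(16.8 − T_b) = 10.1·(22.4 − T_b)
T_b = (15.8·16.8 − 10.1·22.4) / (15.8 − 10.1) = 39.20 / 5.7 = 6.877 °C ≈ 6.9 °C.

6.9 °C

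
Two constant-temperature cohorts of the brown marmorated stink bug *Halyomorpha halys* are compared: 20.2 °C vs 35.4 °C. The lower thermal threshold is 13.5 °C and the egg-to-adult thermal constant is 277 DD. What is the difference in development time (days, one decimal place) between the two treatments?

At 20.2 °C: 277 / (20.2 − 13.5) = 277 / 6.7 = 41.343 d.
At 35.4 °C: 277 / (35.4 − 13.5) = 277 / 21.9 = 12.648 d.
Difference = |41.343 − 12.648| = 28.695 ≈ 28.7 days.

28.7 days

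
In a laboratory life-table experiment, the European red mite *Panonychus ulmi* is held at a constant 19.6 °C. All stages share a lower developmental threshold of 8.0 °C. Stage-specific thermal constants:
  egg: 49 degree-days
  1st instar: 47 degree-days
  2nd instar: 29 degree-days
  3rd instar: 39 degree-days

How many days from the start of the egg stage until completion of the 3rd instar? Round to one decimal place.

14.1 days

Daily accumulation at 19.6 °C = 19.6 − 8.0 = 11.6 DD/day.
Total K = 49 + 47 + 29 + 39 = 164 DD.
Total duration = 164 / 11.6 = 14.138 ≈ 14.1 days.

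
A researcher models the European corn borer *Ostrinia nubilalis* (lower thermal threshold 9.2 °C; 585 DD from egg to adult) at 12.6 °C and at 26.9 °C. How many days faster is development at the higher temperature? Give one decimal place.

139.0 days

At 12.6 °C: 585 / (12.6 − 9.2) = 585 / 3.4 = 172.059 d.
At 26.9 °C: 585 / (26.9 − 9.2) = 585 / 17.7 = 33.051 d.
Difference = |172.059 − 33.051| = 139.008 ≈ 139.0 days.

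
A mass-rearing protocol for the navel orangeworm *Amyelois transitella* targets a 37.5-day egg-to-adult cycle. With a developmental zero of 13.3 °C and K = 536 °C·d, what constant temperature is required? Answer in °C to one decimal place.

Required daily accumulation = 536 / 37.5 = 14.293 DD/day.
T = T_base + 14.293 = 13.3 + 14.293 = 27.593 ≈ 27.6 °C.

27.6 °C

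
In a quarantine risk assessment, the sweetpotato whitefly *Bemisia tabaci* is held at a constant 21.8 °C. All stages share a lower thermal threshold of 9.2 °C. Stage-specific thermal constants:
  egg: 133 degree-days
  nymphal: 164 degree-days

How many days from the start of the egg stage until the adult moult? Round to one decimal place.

Daily accumulation at 21.8 °C = 21.8 − 9.2 = 12.6 DD/day.
Total K = 133 + 164 = 297 DD.
Total duration = 297 / 12.6 = 23.571 ≈ 23.6 days.

23.6 days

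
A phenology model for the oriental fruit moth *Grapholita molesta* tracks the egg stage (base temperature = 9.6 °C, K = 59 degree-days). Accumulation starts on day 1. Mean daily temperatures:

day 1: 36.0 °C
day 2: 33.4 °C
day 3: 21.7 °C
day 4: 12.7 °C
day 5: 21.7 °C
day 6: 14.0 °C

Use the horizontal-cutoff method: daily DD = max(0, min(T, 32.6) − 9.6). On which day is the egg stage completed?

day 4

Daily DD above 9.6 °C (capped at 23.0): 23.0, 23.0, 12.1, 3.1, 12.1, 4.4.
Cumulative: 23.0, 46.0, 58.1, 61.2, 73.3, 77.7.
The total first reaches 59 DD on day 4.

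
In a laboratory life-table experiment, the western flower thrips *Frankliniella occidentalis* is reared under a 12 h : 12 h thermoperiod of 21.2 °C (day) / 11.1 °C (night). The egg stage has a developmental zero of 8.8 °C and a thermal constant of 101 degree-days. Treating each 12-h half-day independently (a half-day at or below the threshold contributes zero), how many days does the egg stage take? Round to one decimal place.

13.7 days

Day half: max(0, 21.2 − 8.8) × 0.5 = 12.4 × 0.5 = 6.20 DD.
Night half: max(0, 11.1 − 8.8) × 0.5 = 2.3 × 0.5 = 1.15 DD.
Per 24 h: 7.35 DD/day.
Duration = 101 / 7.35 = 13.741 ≈ 13.7 days.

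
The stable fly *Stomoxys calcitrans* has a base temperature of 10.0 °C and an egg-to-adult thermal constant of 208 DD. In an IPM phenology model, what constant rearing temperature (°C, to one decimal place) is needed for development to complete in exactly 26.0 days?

Required daily accumulation = 208 / 26.0 = 8.000 DD/day.
T = T_base + 8.000 = 10.0 + 8.000 = 18.000 ≈ 18.0 °C.

18.0 °C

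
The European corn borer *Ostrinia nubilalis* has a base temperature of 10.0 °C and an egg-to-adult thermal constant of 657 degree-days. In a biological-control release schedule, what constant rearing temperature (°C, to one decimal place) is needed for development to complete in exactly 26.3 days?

Required daily accumulation = 657 / 26.3 = 24.981 DD/day.
T = T_base + 24.981 = 10.0 + 24.981 = 34.981 ≈ 35.0 °C.

35.0 °C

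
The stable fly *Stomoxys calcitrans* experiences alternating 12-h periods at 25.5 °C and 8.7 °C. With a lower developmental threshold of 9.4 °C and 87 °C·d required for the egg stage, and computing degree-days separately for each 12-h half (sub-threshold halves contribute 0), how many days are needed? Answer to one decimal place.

Day half: max(0, 25.5 − 9.4) × 0.5 = 16.1 × 0.5 = 8.05 DD.
Night half: max(0, 8.7 − 9.4) × 0.5 = 0.0 × 0.5 = 0.00 DD.
Per 24 h: 8.05 DD/day.
Duration = 87 / 8.05 = 10.807 ≈ 10.8 days.

10.8 days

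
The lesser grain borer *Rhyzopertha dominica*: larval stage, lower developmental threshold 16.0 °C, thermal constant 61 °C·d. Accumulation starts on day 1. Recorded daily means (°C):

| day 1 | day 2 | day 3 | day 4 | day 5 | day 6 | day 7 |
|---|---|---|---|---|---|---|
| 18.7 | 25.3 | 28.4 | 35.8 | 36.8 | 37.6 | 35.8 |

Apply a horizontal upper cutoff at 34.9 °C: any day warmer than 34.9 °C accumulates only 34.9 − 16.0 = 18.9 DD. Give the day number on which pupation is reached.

Daily DD above 16.0 °C (capped at 18.9): 2.7, 9.3, 12.4, 18.9, 18.9, 18.9, 18.9.
Cumulative: 2.7, 12.0, 24.4, 43.3, 62.2, 81.1, 100.0.
The total first reaches 61 DD on day 5.

day 5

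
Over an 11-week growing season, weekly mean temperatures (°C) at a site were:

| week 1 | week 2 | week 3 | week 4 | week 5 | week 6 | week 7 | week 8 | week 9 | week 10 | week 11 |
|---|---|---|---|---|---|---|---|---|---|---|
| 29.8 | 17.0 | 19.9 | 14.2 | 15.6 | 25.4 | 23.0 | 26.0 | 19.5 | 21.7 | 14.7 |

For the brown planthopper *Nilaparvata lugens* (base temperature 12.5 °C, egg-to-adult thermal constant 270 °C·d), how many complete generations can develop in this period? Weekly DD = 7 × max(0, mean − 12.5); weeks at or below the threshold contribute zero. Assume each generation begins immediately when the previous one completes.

2 generations

Weekly DD (7 × max(0, T̄ − 12.5)): 121.1, 31.5, 51.8, 11.9, 21.7, 90.3, 73.5, 94.5, 49.0, 64.4, 15.4.
Season total = 625.1 DD.
Complete generations = ⌊625.1 / 270⌋ = 2.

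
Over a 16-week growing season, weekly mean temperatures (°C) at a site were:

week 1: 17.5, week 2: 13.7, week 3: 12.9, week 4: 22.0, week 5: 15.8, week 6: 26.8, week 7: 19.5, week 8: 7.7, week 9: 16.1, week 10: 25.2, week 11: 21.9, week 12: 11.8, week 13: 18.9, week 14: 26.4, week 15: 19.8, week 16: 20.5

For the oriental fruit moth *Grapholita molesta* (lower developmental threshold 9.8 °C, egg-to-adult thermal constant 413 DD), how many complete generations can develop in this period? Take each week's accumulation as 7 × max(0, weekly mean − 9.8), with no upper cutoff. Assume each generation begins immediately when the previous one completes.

Weekly DD (7 × max(0, T̄ − 9.8)): 53.9, 27.3, 21.7, 85.4, 42.0, 119.0, 67.9, 0.0, 44.1, 107.8, 84.7, 14.0, 63.7, 116.2, 70.0, 74.9.
Season total = 992.6 DD.
Complete generations = ⌊992.6 / 413⌋ = 2.

2 generations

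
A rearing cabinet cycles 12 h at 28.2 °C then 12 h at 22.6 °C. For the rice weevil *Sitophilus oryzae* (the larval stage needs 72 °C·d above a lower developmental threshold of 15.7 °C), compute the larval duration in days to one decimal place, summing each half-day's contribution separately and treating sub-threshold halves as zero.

Day half: max(0, 28.2 − 15.7) × 0.5 = 12.5 × 0.5 = 6.25 DD.
Night half: max(0, 22.6 − 15.7) × 0.5 = 6.9 × 0.5 = 3.45 DD.
Per 24 h: 9.70 DD/day.
Duration = 72 / 9.70 = 7.423 ≈ 7.4 days.

7.4 days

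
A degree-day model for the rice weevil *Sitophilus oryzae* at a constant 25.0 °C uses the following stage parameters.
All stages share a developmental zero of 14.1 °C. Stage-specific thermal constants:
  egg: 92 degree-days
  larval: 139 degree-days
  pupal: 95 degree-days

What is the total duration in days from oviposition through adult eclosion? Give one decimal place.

29.9 days

Daily accumulation at 25.0 °C = 25.0 − 14.1 = 10.9 DD/day.
Total K = 92 + 139 + 95 = 326 DD.
Total duration = 326 / 10.9 = 29.908 ≈ 29.9 days.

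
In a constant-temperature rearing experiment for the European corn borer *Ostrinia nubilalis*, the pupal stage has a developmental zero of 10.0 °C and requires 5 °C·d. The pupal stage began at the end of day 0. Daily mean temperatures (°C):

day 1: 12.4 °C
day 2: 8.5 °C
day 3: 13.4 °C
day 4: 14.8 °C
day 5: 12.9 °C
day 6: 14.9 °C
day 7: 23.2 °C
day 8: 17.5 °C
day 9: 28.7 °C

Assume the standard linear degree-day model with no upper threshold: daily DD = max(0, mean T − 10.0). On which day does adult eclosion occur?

Daily DD above 10.0 °C: 2.4, 0.0, 3.4, 4.8, 2.9, 4.9, 13.2, 7.5, 18.7.
Cumulative: 2.4, 2.4, 5.8, 10.6, 13.5, 18.4, 31.6, 39.1, 57.8.
The total first reaches 5 DD on day 3.

day 3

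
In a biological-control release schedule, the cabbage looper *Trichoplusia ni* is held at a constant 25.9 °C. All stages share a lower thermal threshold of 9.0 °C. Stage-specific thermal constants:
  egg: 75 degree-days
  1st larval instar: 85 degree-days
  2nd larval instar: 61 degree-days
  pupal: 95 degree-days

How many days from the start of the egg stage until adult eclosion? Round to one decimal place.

Daily accumulation at 25.9 °C = 25.9 − 9.0 = 16.9 DD/day.
Total K = 75 + 85 + 61 + 95 = 316 DD.
Total duration = 316 / 16.9 = 18.698 ≈ 18.7 days.

18.7 days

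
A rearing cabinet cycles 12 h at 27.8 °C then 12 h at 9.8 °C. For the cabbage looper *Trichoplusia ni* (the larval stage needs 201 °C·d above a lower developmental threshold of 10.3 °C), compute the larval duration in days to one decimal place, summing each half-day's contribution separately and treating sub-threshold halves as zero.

23.0 days

Day half: max(0, 27.8 − 10.3) × 0.5 = 17.5 × 0.5 = 8.75 DD.
Night half: max(0, 9.8 − 10.3) × 0.5 = 0.0 × 0.5 = 0.00 DD.
Per 24 h: 8.75 DD/day.
Duration = 201 / 8.75 = 22.971 ≈ 23.0 days.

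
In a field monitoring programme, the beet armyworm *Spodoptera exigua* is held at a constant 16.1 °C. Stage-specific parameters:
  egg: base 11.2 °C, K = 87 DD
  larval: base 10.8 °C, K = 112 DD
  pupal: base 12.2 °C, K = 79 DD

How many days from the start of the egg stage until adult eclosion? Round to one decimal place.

egg: 87 / (16.1 − 11.2) = 87 / 4.9 = 17.755 d.
larval: 112 / (16.1 − 10.8) = 112 / 5.3 = 21.132 d.
pupal: 79 / (16.1 − 12.2) = 79 / 3.9 = 20.256 d.
Sum = 59.144 ≈ 59.1 days.

59.1 days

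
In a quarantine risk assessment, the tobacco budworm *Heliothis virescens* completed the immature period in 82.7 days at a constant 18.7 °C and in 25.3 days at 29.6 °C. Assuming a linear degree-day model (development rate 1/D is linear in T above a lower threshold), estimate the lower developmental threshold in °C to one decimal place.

13.9 °C

Equal thermal constants: D₁(T₁ − T_b) = D₂(T₂ − T_b).
82.7·(18.7 − T_b) = 25.3·(29.6 − T_b)
T_b = (82.7·18.7 − 25.3·29.6) / (82.7 − 25.3) = 797.61 / 57.4 = 13.896 °C ≈ 13.9 °C.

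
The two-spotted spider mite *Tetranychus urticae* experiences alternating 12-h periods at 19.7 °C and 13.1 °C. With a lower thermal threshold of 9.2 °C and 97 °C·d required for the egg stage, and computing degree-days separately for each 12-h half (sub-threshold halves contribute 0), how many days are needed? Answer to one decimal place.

13.5 days

Day half: max(0, 19.7 − 9.2) × 0.5 = 10.5 × 0.5 = 5.25 DD.
Night half: max(0, 13.1 − 9.2) × 0.5 = 3.9 × 0.5 = 1.95 DD.
Per 24 h: 7.20 DD/day.
Duration = 97 / 7.20 = 13.472 ≈ 13.5 days.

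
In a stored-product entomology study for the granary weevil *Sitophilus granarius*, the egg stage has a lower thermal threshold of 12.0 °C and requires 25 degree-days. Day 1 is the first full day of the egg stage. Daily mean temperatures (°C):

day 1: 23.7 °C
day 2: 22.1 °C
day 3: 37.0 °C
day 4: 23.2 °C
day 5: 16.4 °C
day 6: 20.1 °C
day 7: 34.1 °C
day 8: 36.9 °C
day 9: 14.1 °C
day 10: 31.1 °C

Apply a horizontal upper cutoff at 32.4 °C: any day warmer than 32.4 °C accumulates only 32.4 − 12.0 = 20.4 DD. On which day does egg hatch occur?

Daily DD above 12.0 °C (capped at 20.4): 11.7, 10.1, 20.4, 11.2, 4.4, 8.1, 20.4, 20.4, 2.1, 19.1.
Cumulative: 11.7, 21.8, 42.2, 53.4, 57.8, 65.9, 86.3, 106.7, 108.8, 127.9.
The total first reaches 25 DD on day 3.

day 3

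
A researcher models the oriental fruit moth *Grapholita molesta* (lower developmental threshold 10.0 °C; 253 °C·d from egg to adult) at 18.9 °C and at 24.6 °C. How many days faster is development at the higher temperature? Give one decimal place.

At 18.9 °C: 253 / (18.9 − 10.0) = 253 / 8.9 = 28.427 d.
At 24.6 °C: 253 / (24.6 − 10.0) = 253 / 14.6 = 17.329 d.
Difference = |28.427 − 17.329| = 11.098 ≈ 11.1 days.

11.1 days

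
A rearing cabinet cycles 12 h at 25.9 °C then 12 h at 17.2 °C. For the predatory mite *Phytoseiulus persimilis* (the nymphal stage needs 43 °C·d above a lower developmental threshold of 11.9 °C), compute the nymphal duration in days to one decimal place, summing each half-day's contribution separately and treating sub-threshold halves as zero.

Day half: max(0, 25.9 − 11.9) × 0.5 = 14.0 × 0.5 = 7.00 DD.
Night half: max(0, 17.2 − 11.9) × 0.5 = 5.3 × 0.5 = 2.65 DD.
Per 24 h: 9.65 DD/day.
Duration = 43 / 9.65 = 4.456 ≈ 4.5 days.

4.5 days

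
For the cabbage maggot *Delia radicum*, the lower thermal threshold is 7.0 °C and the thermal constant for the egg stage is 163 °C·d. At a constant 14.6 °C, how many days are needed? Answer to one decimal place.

21.4 days

Daily accumulation = 14.6 − 7.0 = 7.6 DD/day.
Duration = 163 / 7.6 = 21.447 ≈ 21.4 days.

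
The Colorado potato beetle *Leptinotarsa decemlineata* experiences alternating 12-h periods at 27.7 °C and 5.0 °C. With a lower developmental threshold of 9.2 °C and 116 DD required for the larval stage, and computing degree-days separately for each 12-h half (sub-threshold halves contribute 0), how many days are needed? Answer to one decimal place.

Day half: max(0, 27.7 − 9.2) × 0.5 = 18.5 × 0.5 = 9.25 DD.
Night half: max(0, 5.0 − 9.2) × 0.5 = 0.0 × 0.5 = 0.00 DD.
Per 24 h: 9.25 DD/day.
Duration = 116 / 9.25 = 12.541 ≈ 12.5 days.

12.5 days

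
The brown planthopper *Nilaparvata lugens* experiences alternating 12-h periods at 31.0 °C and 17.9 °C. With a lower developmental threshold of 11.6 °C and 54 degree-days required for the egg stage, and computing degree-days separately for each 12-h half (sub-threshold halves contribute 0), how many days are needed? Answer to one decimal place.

4.2 days

Day half: max(0, 31.0 − 11.6) × 0.5 = 19.4 × 0.5 = 9.70 DD.
Night half: max(0, 17.9 − 11.6) × 0.5 = 6.3 × 0.5 = 3.15 DD.
Per 24 h: 12.85 DD/day.
Duration = 54 / 12.85 = 4.202 ≈ 4.2 days.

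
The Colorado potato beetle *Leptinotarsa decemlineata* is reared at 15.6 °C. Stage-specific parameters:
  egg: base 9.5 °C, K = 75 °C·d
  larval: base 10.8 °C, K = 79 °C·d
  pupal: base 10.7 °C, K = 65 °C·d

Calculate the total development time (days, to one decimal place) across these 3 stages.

egg: 75 / (15.6 − 9.5) = 75 / 6.1 = 12.295 d.
larval: 79 / (15.6 − 10.8) = 79 / 4.8 = 16.458 d.
pupal: 65 / (15.6 − 10.7) = 65 / 4.9 = 13.265 d.
Sum = 42.019 ≈ 42.0 days.

42.0 days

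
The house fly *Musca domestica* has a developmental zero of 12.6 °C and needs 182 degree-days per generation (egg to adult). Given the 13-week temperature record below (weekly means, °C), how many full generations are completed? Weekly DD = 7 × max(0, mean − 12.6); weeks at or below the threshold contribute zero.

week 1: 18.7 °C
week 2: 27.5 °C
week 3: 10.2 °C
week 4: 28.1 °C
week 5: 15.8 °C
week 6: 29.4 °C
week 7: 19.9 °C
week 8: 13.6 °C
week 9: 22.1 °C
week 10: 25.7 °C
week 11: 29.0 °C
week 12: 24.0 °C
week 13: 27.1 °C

4 generations

Weekly DD (7 × max(0, T̄ − 12.6)): 42.7, 104.3, 0.0, 108.5, 22.4, 117.6, 51.1, 7.0, 66.5, 91.7, 114.8, 79.8, 101.5.
Season total = 907.9 DD.
Complete generations = ⌊907.9 / 182⌋ = 4.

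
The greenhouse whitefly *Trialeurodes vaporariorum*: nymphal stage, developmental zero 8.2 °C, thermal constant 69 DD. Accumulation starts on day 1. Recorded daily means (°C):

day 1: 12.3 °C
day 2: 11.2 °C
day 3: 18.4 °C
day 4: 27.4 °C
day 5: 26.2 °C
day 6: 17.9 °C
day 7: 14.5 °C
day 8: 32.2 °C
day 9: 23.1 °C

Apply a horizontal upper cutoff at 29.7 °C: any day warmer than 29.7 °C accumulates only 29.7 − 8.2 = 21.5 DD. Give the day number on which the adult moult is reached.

day 7

Daily DD above 8.2 °C (capped at 21.5): 4.1, 3.0, 10.2, 19.2, 18.0, 9.7, 6.3, 21.5, 14.9.
Cumulative: 4.1, 7.1, 17.3, 36.5, 54.5, 64.2, 70.5, 92.0, 106.9.
The total first reaches 69 DD on day 7.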